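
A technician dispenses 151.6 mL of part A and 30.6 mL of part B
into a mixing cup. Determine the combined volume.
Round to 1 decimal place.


Combined volume = 151.6 + 30.6
= 182.2 mL

182.2


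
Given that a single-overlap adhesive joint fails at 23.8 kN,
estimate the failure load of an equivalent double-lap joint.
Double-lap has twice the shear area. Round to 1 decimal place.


Double-lap factor = 2
Expected load = 23.8 * 2 = 47.6 kN

47.6


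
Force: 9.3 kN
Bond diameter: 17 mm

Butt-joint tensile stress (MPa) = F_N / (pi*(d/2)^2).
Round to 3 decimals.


F_N = 9.3 * 1000 = 9300.0 N
A = pi*(8.5)^2 = 226.9801 mm^2
stress = 9300.0 / 226.9801 = 40.973 MPa

40.973


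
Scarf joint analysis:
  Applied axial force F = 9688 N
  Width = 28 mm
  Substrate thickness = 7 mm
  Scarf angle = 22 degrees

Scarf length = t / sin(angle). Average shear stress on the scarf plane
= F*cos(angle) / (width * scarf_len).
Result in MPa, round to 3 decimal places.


Scarf length = 7 / sin(22 deg) = 18.6863 mm
cos(22 deg) = 0.927184
Shear = 9688 * 0.927184 / (28 * 18.6863)
= 17.168 MPa

17.168


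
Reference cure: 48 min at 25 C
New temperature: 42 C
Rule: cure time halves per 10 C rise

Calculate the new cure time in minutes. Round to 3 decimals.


factor = 2^((42-25)/10) = 3.2490
t_new = 48 / 3.2490 = 14.774 min

14.774


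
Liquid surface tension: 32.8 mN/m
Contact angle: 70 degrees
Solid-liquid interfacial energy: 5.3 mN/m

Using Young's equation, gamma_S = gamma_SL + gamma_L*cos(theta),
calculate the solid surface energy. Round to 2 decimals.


gamma_S = 5.3 + 32.8 * cos(70)
= 16.52 mN/m

16.52


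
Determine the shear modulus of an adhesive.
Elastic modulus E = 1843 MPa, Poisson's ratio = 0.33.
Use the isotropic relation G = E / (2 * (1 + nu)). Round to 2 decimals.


G = 1843 / (2*(1+0.33)) = 1843 / 2.66
= 692.86 MPa

692.86


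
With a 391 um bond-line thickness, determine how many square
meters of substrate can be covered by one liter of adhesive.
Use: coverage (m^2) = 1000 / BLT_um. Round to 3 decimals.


Coverage = 1000 / 391 = 2.558 m^2

2.558


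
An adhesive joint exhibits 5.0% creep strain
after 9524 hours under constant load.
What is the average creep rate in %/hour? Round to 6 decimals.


Creep rate = strain / time
= 5.0 / 9524
= 0.000525 %/h

0.000525


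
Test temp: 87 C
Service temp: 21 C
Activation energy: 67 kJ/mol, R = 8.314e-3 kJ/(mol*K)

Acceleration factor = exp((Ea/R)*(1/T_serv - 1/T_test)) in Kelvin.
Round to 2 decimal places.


AF = exp((67/0.008314)*(1/294.15 - 1/360.15))
= 151.50

151.50


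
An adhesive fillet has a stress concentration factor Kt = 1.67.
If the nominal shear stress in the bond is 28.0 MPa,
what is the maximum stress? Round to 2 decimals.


Max stress = 28.0 * 1.67 = 46.76 MPa

46.76


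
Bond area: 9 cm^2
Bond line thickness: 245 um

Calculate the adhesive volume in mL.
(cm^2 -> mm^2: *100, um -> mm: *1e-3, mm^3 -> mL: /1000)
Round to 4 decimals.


V = 9*100 * 245*1e-3 / 1000
= 0.2205 mL

0.2205


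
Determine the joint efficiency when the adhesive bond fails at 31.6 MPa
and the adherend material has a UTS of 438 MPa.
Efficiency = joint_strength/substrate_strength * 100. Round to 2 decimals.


Joint efficiency = 31.6 / 438 * 100
= 7.21%

7.21


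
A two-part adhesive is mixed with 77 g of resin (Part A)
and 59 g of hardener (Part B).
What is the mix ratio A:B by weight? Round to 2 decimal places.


Mix ratio = mass_A / mass_B
= 77 / 59
= 1.31

1.31


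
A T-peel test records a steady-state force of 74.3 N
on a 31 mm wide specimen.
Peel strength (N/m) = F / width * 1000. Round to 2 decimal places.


Peel strength = 74.3 / 31 * 1000
= 2396.77 N/m

2396.77


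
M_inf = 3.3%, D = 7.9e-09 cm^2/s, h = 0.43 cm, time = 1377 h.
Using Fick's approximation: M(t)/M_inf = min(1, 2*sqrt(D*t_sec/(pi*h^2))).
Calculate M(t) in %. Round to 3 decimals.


t = 4957200 s
ratio = min(1, 2*sqrt(7.9e-09*4957200/(pi*0.1849)))
= 0.519300
M(t) = 3.3 * 0.519300 = 1.714%

1.714


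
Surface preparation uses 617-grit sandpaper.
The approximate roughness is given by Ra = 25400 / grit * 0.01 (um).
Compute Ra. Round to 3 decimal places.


Ra = 25400 / 617 * 0.01
= 254 / 617
= 0.412 um

0.412


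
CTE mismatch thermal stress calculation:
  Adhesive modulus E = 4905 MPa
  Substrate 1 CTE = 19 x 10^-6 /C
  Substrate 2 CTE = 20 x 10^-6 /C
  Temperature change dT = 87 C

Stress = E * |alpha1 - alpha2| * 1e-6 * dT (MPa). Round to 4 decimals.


delta_alpha = |19 - 20| = 1 x 10^-6/C
Stress = 4905 * 1e-6 * 87
= 0.4267 MPa

0.4267


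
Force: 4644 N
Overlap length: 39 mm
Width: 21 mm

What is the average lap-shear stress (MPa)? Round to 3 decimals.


Average shear stress = F / (overlap * width)
= 4644 / (39 * 21)
= 5.670 MPa

5.670


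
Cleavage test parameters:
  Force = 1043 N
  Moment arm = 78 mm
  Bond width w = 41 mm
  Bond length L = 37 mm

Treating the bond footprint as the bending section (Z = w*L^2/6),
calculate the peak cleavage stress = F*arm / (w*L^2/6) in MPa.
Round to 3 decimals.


M = 1043 * 78 = 81354 N*mm
Z = 41 * 37^2 / 6 = 56129 / 6 mm^3
sigma = M / Z = 6 * 81354 / 56129 = 488124 / 56129
= 8.696 MPa

8.696


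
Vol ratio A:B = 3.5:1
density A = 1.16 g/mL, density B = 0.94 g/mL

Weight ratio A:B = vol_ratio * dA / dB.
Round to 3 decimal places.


Weight ratio = 3.5 * 1.16 / 0.94
= 4.319

4.319


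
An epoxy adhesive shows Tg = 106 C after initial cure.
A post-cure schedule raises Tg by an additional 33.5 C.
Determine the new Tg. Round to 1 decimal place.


New Tg = 106 + 33.5
= 139.5 C

139.5


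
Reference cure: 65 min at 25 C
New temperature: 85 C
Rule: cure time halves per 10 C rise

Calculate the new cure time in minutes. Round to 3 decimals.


factor = 2^((85-25)/10) = 64.0000
t_new = 65 / 64.0000 = 1.016 min

1.016


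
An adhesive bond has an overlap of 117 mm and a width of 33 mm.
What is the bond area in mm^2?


Bond area = overlap * width
= 117 * 33
= 3861 mm^2

3861


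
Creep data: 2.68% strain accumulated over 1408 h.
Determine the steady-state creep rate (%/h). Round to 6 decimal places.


Rate = 2.68 / 1408 = 0.001903 %/h

0.001903


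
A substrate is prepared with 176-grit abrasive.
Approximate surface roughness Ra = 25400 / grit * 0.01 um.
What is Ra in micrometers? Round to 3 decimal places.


Ra = 25400 / 176 * 0.01 = 1.443 um

1.443


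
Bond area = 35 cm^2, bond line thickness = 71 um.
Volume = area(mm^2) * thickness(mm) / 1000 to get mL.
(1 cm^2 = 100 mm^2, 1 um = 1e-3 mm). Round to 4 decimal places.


area_mm2 = 35 * 100 = 3500
blt_mm = 71 * 1e-3 = 0.071
vol_mm3 = 3500 * 0.071 = 248.5
vol_mL = 248.5 / 1000 = 0.2485 mL

0.2485


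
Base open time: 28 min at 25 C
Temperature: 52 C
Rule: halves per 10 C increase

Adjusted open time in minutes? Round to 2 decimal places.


Acceleration = 2^((52-25)/10) = 6.4980
Open time = 28 / 6.4980 = 4.31 min

4.31


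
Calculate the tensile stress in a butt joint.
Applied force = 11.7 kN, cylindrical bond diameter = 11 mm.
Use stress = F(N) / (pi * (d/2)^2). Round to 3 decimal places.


A = pi * 5.5^2 = 95.0332 mm^2
sigma = 11700.0 / 95.0332 = 123.115 MPa

123.115


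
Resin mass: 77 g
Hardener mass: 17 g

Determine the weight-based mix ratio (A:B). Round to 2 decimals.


Ratio = 77 / 17 = 4.53

4.53


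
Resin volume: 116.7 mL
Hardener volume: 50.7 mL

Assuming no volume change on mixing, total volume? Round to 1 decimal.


V_total = 116.7 + 50.7 = 167.4 mL

167.4


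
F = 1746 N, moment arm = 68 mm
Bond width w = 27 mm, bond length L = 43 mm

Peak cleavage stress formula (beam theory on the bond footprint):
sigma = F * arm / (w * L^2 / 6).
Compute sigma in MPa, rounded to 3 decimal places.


sigma = (1746 * 68) / (27 * 1849 / 6)
= 118728 * 6 / 49923
= 712368 / 49923
= 14.269 MPa

14.269


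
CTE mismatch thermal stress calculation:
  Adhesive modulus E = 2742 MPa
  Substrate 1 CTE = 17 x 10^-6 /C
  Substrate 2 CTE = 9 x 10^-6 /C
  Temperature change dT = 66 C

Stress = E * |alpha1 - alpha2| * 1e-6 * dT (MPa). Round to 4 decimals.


delta_alpha = |17 - 9| = 8 x 10^-6/C
Stress = 2742 * 8e-6 * 66
= 1.4478 MPa

1.4478


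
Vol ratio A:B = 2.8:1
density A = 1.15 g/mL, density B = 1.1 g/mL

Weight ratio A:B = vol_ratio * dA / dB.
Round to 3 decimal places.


Weight ratio = 2.8 * 1.15 / 1.1
= 2.927

2.927


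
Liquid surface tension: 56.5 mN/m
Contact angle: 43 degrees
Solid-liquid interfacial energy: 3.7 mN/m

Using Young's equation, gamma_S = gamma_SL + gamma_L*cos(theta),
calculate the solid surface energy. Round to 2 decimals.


gamma_S = 3.7 + 56.5 * cos(43)
= 45.02 mN/m

45.02


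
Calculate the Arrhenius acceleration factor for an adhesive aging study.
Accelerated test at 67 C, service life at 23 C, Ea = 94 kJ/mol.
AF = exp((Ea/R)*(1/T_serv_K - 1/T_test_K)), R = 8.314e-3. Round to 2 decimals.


T_test = 340.15 K, T_serv = 296.15 K
Ea/R = 94 / 0.008314 = 11306.23
AF = exp(11306.23 * (1/296.15 - 1/340.15))
= 139.55

139.55


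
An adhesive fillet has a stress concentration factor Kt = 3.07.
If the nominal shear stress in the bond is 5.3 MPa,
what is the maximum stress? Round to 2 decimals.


Max stress = 5.3 * 3.07 = 16.27 MPa

16.27


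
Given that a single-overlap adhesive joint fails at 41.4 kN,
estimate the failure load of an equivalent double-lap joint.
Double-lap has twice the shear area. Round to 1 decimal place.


Double-lap factor = 2
Expected load = 41.4 * 2 = 82.8 kN

82.8


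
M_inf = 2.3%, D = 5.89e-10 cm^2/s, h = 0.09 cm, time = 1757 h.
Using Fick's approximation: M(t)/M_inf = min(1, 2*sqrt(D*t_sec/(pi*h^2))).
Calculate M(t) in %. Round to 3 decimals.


t = 6325200 s
ratio = min(1, 2*sqrt(5.89e-10*6325200/(pi*0.0081)))
= 0.765257
M(t) = 2.3 * 0.765257 = 1.760%

1.760


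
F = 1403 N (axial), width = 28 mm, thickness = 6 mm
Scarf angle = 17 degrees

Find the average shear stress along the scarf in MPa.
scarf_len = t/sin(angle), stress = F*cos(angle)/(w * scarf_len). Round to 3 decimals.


scarf_len = 6/sin(17 deg) = 20.5218
cos(17 deg) = 0.956305
stress = 1403*0.956305/(28*20.5218) = 2.335 MPa

2.335


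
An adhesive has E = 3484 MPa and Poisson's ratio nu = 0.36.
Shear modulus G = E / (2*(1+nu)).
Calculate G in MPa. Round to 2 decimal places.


G = 3484 / (2*(1+0.36))
= 3484 / 2.72
= 1280.88 MPa

1280.88


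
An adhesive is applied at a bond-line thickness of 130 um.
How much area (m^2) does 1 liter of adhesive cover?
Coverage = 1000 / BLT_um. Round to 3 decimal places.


Coverage = 1000 / 130 = 7.692 m^2

7.692


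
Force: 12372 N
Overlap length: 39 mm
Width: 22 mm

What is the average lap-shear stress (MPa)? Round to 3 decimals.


Average shear stress = F / (overlap * width)
= 12372 / (39 * 22)
= 14.420 MPa

14.420


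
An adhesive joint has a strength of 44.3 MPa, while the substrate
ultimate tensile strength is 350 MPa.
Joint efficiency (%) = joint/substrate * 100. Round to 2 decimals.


Efficiency = 44.3 / 350 * 100
= 12.66%

12.66


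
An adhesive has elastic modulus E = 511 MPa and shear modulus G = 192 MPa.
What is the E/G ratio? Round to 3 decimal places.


E/G = 511 / 192 = 2.661

2.661


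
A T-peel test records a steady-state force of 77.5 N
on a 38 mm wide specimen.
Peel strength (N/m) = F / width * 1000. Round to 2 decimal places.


Peel strength = 77.5 / 38 * 1000
= 2039.47 N/m

2039.47


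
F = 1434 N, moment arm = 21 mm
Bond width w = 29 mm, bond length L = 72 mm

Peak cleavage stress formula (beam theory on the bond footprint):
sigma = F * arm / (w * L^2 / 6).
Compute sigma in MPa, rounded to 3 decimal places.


sigma = (1434 * 21) / (29 * 5184 / 6)
= 30114 * 6 / 150336
= 180684 / 150336
= 1.202 MPa

1.202


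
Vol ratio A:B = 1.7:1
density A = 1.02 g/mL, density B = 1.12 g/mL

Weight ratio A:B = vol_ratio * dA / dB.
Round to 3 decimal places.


Weight ratio = 1.7 * 1.02 / 1.12
= 1.548

1.548


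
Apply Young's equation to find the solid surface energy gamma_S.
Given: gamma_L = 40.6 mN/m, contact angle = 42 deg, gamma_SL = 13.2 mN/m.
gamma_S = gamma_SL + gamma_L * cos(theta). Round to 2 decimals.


theta_rad = 42 * pi/180 = 0.733038
gamma_S = 13.2 + 40.6 * cos(0.733038)
= 43.37 mN/m

43.37


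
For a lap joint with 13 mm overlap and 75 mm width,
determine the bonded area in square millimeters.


Area = 13 * 75 = 975 mm^2

975


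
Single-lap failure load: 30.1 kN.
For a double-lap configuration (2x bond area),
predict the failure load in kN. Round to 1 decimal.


Failure load = 30.1 * 2 = 60.2 kN

60.2


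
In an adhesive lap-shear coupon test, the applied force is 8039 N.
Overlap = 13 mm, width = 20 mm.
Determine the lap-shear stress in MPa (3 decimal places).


stress = F / (overlap * width)
= 8039 / (13 * 20)
= 30.919 MPa

30.919


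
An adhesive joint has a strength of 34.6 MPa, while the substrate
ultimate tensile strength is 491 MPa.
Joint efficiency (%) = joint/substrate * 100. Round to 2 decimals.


Efficiency = 34.6 / 491 * 100
= 7.05%

7.05


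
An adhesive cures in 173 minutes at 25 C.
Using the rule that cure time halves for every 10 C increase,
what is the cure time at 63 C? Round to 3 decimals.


Factor = 2^((63 - 25) / 10) = 13.9288
Cure time = 173 / 13.9288
= 12.420 minutes

12.420


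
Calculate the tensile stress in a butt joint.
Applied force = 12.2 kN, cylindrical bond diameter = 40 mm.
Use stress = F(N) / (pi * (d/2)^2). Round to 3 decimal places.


A = pi * 20.0^2 = 1256.6371 mm^2
sigma = 12200.0 / 1256.6371 = 9.708 MPa

9.708


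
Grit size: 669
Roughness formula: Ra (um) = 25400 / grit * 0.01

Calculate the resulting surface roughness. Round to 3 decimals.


Ra = 25400 / 669 * 0.01
= 0.380 um

0.380


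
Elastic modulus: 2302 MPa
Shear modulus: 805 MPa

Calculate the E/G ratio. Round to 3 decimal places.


E / G = 2302 / 805 = 2.860

2.860


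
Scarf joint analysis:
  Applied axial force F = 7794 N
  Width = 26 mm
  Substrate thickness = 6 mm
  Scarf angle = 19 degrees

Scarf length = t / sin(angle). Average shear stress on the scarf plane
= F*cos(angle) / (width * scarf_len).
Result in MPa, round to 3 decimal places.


Scarf length = 6 / sin(19 deg) = 18.4293 mm
cos(19 deg) = 0.945519
Shear = 7794 * 0.945519 / (26 * 18.4293)
= 15.380 MPa

15.380


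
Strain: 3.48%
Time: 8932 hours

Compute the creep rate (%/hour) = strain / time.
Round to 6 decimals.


Creep rate = 3.48 / 8932
= 0.000390 %/h

0.000390


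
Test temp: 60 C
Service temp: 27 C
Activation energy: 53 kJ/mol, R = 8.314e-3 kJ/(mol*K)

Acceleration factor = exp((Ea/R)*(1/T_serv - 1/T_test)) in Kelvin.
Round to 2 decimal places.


AF = exp((53/0.008314)*(1/300.15 - 1/333.15))
= 8.20

8.20


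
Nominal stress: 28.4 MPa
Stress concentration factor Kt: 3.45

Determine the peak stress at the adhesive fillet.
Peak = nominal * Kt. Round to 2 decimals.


Peak stress = 28.4 * 3.45
= 97.98 MPa

97.98


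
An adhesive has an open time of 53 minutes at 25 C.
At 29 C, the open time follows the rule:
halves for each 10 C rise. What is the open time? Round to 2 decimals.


Factor = 2^((29-25)/10) = 1.3195
Open time = 53 / 1.3195 = 40.17 min

40.17


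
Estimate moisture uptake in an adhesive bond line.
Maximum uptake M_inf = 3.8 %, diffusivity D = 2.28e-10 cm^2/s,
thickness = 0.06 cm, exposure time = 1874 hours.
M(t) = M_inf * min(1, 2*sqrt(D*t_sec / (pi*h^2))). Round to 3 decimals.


Convert time: 1874 h = 6746400 s
ratio = min(1, 2*sqrt(2.28e-10*6746400/(pi*0.06^2)))
= 0.737577
M(t) = 3.8 * 0.737577 = 2.803%

2.803


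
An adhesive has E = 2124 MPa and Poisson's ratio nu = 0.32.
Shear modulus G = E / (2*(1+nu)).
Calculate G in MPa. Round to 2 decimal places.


G = 2124 / (2*(1+0.32))
= 2124 / 2.64
= 804.55 MPa

804.55


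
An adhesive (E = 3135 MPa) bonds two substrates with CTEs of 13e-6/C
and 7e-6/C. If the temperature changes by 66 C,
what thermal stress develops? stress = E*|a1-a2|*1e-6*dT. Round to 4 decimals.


Stress = 3135 * |13 - 7| * 1e-6 * 66
= 1.2415 MPa

1.2415


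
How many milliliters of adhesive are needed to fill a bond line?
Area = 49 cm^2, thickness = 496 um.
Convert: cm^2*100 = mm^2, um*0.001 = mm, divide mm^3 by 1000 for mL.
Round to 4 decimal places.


= (49 * 100) * (496 * 0.001) / 1000
= 2.4304 mL

2.4304


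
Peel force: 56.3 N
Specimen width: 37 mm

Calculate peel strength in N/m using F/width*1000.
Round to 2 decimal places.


Peel strength = 56.3 / 37 * 1000 = 1521.62 N/m

1521.62


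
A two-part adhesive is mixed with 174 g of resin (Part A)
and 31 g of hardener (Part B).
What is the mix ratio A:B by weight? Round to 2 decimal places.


Mix ratio = mass_A / mass_B
= 174 / 31
= 5.61

5.61


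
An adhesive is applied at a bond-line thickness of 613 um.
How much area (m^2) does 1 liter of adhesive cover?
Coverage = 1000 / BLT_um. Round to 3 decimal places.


Coverage = 1000 / 613 = 1.631 m^2

1.631


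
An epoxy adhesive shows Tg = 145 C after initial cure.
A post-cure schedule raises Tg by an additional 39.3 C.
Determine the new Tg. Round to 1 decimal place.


New Tg = 145 + 39.3
= 184.3 C

184.3


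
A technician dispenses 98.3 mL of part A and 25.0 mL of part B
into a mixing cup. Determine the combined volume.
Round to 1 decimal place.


Combined volume = 98.3 + 25.0
= 123.3 mL

123.3


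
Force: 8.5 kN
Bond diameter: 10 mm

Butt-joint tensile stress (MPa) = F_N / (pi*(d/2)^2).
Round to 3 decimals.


F_N = 8.5 * 1000 = 8500.0 N
A = pi*(5.0)^2 = 78.5398 mm^2
stress = 8500.0 / 78.5398 = 108.225 MPa

108.225


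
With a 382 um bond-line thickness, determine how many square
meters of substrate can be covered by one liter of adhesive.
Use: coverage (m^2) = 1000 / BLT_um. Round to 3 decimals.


Coverage = 1000 / 382 = 2.618 m^2

2.618


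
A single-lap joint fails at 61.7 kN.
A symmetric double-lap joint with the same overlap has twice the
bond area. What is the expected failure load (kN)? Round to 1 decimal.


Double-lap load = 2 * 61.7 = 123.4 kN

123.4


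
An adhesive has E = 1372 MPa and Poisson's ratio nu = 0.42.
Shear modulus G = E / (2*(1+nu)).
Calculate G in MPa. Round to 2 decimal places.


G = 1372 / (2*(1+0.42))
= 1372 / 2.84
= 483.10 MPa

483.10


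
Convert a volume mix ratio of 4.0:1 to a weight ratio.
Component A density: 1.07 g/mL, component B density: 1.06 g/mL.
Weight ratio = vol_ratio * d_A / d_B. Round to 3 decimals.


= 4.0 * 1.07 / 1.06 = 4.038

4.038


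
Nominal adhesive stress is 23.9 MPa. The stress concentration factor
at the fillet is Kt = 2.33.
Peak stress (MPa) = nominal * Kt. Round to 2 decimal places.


Peak = 23.9 * 2.33 = 55.69 MPa

55.69


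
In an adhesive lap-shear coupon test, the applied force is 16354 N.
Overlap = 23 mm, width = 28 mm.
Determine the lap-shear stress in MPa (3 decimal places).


stress = F / (overlap * width)
= 16354 / (23 * 28)
= 25.394 MPa

25.394


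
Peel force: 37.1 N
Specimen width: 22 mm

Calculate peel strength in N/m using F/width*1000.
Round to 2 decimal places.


Peel strength = 37.1 / 22 * 1000 = 1686.36 N/m

1686.36


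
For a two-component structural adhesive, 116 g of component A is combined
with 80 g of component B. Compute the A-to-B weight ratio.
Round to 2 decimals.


Weight ratio A:B = 116 / 80
= 1.45

1.45


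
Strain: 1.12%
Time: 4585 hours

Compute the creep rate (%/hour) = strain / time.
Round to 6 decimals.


Creep rate = 1.12 / 4585
= 0.000244 %/h

0.000244


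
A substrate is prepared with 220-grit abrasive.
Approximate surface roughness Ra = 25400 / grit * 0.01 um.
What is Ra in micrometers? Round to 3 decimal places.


Ra = 25400 / 220 * 0.01 = 1.155 um

1.155


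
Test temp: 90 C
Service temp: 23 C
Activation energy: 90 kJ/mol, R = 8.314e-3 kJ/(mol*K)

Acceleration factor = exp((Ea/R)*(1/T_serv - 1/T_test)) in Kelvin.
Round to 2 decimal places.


AF = exp((90/0.008314)*(1/296.15 - 1/363.15))
= 848.84

848.84


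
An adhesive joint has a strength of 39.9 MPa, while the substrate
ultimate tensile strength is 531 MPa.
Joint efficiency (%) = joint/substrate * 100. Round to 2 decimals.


Efficiency = 39.9 / 531 * 100
= 7.51%

7.51


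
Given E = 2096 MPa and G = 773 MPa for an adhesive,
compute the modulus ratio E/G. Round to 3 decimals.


E/G ratio = 2096 / 773 = 2.712

2.712


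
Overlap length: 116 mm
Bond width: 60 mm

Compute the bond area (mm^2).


Bond area = 116 * 60 = 6960 mm^2

6960


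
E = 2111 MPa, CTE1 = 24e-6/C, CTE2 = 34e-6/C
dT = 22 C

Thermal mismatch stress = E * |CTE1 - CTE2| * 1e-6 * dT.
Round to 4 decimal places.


= 2111 * 10e-6 * 22
= 0.4644 MPa

0.4644


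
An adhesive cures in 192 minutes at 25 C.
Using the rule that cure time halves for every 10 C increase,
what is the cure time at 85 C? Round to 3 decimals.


Factor = 2^((85 - 25) / 10) = 64.0000
Cure time = 192 / 64.0000
= 3.000 minutes

3.000


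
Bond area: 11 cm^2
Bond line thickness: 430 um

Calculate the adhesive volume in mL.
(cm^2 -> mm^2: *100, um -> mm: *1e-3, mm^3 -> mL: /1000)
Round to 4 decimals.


V = 11*100 * 430*1e-3 / 1000
= 0.4730 mL

0.4730


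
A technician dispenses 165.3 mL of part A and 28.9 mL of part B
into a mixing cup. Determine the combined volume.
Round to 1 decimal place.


Combined volume = 165.3 + 28.9
= 194.2 mL

194.2


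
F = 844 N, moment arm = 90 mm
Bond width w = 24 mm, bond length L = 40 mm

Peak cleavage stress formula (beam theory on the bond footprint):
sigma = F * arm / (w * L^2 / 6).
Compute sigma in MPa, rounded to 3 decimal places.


sigma = (844 * 90) / (24 * 1600 / 6)
= 75960 * 6 / 38400
= 455760 / 38400
= 11.869 MPa

11.869


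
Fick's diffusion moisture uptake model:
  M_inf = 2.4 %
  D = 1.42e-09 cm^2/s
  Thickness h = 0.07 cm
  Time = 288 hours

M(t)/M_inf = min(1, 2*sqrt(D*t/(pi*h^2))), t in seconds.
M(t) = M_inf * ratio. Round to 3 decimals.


t_sec = 288 * 3600 = 1036800
ratio = 2*sqrt(1.42e-09*1036800/(pi*0.07^2))
= min(1, 0.618513)
= 0.618513
M(t) = 2.4 * 0.618513 = 1.484 %

1.484


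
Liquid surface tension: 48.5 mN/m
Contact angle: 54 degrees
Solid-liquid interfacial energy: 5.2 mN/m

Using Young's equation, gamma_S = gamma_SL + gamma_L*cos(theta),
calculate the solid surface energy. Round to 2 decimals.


gamma_S = 5.2 + 48.5 * cos(54)
= 33.71 mN/m

33.71


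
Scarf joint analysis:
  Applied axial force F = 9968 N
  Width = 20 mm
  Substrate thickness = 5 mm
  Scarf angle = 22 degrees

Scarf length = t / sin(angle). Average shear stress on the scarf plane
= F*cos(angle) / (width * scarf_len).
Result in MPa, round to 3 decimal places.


Scarf length = 5 / sin(22 deg) = 13.3473 mm
cos(22 deg) = 0.927184
Shear = 9968 * 0.927184 / (20 * 13.3473)
= 34.622 MPa

34.622


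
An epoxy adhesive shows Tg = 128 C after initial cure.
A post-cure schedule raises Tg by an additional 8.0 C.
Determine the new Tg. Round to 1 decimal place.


New Tg = 128 + 8.0
= 136.0 C

136.0


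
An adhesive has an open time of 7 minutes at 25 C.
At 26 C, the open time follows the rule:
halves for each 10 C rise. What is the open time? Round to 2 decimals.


Factor = 2^((26-25)/10) = 1.0718
Open time = 7 / 1.0718 = 6.53 min

6.53


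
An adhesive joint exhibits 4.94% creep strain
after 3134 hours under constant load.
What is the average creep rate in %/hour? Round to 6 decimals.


Creep rate = strain / time
= 4.94 / 3134
= 0.001576 %/h

0.001576


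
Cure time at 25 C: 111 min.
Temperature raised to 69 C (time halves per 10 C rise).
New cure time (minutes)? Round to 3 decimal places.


Acceleration factor = 2^(44/10) = 21.1121
New time = 111 / 21.1121 = 5.258 min

5.258


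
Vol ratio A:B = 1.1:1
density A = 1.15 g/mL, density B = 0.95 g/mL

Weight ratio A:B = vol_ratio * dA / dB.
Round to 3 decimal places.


Weight ratio = 1.1 * 1.15 / 0.95
= 1.332

1.332


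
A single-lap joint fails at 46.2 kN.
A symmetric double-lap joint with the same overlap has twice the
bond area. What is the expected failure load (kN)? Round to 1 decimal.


Double-lap load = 2 * 46.2 = 92.4 kN

92.4


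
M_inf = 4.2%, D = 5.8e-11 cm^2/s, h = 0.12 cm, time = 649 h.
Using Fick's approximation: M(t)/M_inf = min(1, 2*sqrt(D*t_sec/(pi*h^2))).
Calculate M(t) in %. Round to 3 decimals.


t = 2336400 s
ratio = min(1, 2*sqrt(5.8e-11*2336400/(pi*0.0144)))
= 0.109462
M(t) = 4.2 * 0.109462 = 0.460%

0.460


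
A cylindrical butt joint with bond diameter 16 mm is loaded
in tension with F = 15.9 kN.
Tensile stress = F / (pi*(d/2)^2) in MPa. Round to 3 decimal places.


Area = pi * (16/2)^2 = 201.0619 mm^2
Stress = 15.9*1000 / 201.0619
= 79.080 MPa

79.080


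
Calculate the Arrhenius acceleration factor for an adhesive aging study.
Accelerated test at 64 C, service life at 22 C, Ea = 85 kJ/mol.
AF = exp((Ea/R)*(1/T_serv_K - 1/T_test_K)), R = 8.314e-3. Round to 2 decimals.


T_test = 337.15 K, T_serv = 295.15 K
Ea/R = 85 / 0.008314 = 10223.72
AF = exp(10223.72 * (1/295.15 - 1/337.15))
= 74.82

74.82


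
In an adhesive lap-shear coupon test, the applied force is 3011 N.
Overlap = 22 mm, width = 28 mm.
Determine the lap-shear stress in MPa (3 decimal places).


stress = F / (overlap * width)
= 3011 / (22 * 28)
= 4.888 MPa

4.888


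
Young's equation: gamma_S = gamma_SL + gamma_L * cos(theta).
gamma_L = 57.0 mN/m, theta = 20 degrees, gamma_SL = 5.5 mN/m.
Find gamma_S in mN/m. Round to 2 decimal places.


cos(20 deg) = 0.939693
gamma_S = 5.5 + 57.0 * 0.939693
= 59.06 mN/m

59.06


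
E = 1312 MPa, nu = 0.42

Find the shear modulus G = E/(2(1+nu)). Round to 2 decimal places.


G = 1312 / (2 * 1.42)
= 461.97 MPa

461.97


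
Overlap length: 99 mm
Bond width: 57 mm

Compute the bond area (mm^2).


Bond area = 99 * 57 = 5643 mm^2

5643


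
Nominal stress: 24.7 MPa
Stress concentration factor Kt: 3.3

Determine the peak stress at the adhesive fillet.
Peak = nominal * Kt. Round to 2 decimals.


Peak stress = 24.7 * 3.3
= 81.51 MPa

81.51


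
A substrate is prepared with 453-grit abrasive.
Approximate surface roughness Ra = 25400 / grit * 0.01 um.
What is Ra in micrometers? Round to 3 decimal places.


Ra = 25400 / 453 * 0.01 = 0.561 um

0.561


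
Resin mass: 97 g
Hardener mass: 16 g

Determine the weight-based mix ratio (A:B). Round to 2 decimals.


Ratio = 97 / 16 = 6.06

6.06


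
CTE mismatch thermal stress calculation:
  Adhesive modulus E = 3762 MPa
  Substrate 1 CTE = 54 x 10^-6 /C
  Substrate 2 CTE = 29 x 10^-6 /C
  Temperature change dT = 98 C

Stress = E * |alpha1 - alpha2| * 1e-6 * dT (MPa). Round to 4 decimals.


delta_alpha = |54 - 29| = 25 x 10^-6/C
Stress = 3762 * 25e-6 * 98
= 9.2169 MPa

9.2169


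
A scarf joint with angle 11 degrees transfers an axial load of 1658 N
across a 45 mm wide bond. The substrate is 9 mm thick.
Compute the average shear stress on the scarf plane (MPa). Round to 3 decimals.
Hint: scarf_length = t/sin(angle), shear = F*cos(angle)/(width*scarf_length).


scarf_length = 9 / sin(11 deg) = 47.1676 mm
cos(11 deg) = 0.981627
shear stress = 1658 * 0.981627 / (45 * 47.1676)
= 0.767 MPa

0.767


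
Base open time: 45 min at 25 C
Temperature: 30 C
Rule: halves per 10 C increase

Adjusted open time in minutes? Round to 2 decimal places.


Acceleration = 2^((30-25)/10) = 1.4142
Open time = 45 / 1.4142 = 31.82 min

31.82


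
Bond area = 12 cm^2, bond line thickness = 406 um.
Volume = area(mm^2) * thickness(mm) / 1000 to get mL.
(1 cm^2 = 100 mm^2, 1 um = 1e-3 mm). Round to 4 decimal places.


area_mm2 = 12 * 100 = 1200
blt_mm = 406 * 1e-3 = 0.406
vol_mm3 = 1200 * 0.406 = 487.2
vol_mL = 487.2 / 1000 = 0.4872 mL

0.4872


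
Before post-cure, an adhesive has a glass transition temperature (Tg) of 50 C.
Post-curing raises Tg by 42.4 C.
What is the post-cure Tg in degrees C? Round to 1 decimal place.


Tg_post = Tg_base + delta_Tg
= 50 + 42.4
= 92.4 C

92.4


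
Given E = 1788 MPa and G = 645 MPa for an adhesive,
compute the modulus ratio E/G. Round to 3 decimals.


E/G ratio = 1788 / 645 = 2.772

2.772


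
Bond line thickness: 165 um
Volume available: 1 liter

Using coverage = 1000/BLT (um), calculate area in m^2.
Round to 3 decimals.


1 L = 1e6 mm^3, thickness = 165 um = 0.165 mm
Area = 1e6 / 0.165 mm^2 = (1e6 / 0.165) / 1e6 m^2 = 1000 / 165 m^2
= 6.061 m^2

6.061


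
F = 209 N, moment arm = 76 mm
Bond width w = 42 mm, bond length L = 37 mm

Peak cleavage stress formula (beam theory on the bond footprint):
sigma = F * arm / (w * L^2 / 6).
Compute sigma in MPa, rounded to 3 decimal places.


sigma = (209 * 76) / (42 * 1369 / 6)
= 15884 * 6 / 57498
= 95304 / 57498
= 1.658 MPa

1.658


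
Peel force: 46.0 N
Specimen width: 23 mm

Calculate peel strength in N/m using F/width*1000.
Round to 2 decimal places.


Peel strength = 46.0 / 23 * 1000 = 2000.00 N/m

2000.00


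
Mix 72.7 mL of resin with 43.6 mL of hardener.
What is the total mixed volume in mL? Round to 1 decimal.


Total = 72.7 + 43.6 = 116.3 mL

116.3


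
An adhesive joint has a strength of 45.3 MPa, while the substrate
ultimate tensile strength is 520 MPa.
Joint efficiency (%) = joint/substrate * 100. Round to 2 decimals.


Efficiency = 45.3 / 520 * 100
= 8.71%

8.71


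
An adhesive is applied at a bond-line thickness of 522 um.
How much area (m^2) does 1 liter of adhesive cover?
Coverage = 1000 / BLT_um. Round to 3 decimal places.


Coverage = 1000 / 522 = 1.916 m^2

1.916


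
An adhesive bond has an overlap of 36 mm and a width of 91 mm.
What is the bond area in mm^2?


Bond area = overlap * width
= 36 * 91
= 3276 mm^2

3276


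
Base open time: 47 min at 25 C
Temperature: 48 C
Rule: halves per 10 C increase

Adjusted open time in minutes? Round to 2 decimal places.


Acceleration = 2^((48-25)/10) = 4.9246
Open time = 47 / 4.9246 = 9.54 min

9.54


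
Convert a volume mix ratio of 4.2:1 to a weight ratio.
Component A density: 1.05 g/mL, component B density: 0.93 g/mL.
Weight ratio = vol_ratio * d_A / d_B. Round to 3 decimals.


= 4.2 * 1.05 / 0.93 = 4.742

4.742


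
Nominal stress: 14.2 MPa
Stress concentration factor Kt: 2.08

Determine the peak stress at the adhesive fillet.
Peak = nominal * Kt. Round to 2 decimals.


Peak stress = 14.2 * 2.08
= 29.54 MPa

29.54


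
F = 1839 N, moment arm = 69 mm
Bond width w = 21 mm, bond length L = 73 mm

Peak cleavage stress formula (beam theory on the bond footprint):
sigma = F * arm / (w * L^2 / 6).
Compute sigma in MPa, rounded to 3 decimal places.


sigma = (1839 * 69) / (21 * 5329 / 6)
= 126891 * 6 / 111909
= 761346 / 111909
= 6.803 MPa

6.803


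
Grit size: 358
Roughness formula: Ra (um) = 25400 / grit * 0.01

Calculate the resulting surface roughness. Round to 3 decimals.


Ra = 25400 / 358 * 0.01
= 0.709 um

0.709


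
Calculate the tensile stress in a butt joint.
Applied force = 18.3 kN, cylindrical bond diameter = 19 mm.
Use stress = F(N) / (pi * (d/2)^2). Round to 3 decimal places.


A = pi * 9.5^2 = 283.5287 mm^2
sigma = 18300.0 / 283.5287 = 64.544 MPa

64.544


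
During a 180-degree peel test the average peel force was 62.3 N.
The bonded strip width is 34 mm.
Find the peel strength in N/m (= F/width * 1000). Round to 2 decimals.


Peel strength = F/width * 1000
= 62.3 / 34 * 1000
= 1832.35 N/m

1832.35


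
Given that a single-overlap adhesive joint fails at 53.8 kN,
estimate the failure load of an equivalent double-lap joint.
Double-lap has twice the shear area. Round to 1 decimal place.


Double-lap factor = 2
Expected load = 53.8 * 2 = 107.6 kN

107.6


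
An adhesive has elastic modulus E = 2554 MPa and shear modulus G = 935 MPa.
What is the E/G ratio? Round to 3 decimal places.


E/G = 2554 / 935 = 2.732

2.732


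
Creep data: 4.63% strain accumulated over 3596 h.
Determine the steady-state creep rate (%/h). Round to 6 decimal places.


Rate = 4.63 / 3596 = 0.001288 %/h

0.001288


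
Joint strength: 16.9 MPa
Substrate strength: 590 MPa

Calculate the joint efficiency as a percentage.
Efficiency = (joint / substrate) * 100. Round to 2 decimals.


Efficiency = (16.9 / 590) * 100 = 2.86%

2.86


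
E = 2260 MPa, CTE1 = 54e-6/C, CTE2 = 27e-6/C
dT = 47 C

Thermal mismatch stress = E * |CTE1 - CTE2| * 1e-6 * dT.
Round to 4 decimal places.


= 2260 * 27e-6 * 47
= 2.8679 MPa

2.8679


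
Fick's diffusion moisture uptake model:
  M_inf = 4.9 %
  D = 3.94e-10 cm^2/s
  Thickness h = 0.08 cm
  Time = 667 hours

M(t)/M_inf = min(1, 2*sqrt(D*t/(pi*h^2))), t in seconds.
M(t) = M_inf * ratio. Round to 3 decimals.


t_sec = 667 * 3600 = 2401200
ratio = 2*sqrt(3.94e-10*2401200/(pi*0.08^2))
= min(1, 0.433838)
= 0.433838
M(t) = 4.9 * 0.433838 = 2.126 %

2.126


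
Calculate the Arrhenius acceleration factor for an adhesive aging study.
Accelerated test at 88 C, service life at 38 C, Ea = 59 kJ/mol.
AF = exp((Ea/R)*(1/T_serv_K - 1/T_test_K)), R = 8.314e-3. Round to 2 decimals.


T_test = 361.15 K, T_serv = 311.15 K
Ea/R = 59 / 0.008314 = 7096.46
AF = exp(7096.46 * (1/311.15 - 1/361.15))
= 23.51

23.51


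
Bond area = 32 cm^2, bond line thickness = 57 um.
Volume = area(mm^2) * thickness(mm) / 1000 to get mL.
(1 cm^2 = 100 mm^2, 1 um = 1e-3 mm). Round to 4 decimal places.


area_mm2 = 32 * 100 = 3200
blt_mm = 57 * 1e-3 = 0.057
vol_mm3 = 3200 * 0.057 = 182.4
vol_mL = 182.4 / 1000 = 0.1824 mL

0.1824


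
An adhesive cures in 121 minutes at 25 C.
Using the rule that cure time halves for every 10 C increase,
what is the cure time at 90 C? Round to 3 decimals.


Factor = 2^((90 - 25) / 10) = 90.5097
Cure time = 121 / 90.5097
= 1.337 minutes

1.337


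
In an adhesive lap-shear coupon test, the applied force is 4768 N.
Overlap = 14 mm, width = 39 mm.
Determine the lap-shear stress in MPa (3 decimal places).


stress = F / (overlap * width)
= 4768 / (14 * 39)
= 8.733 MPa

8.733


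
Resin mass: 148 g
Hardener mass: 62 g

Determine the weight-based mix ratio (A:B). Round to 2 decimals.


Ratio = 148 / 62 = 2.39

2.39


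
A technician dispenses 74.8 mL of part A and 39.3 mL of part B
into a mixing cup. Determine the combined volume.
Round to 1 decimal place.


Combined volume = 74.8 + 39.3
= 114.1 mL

114.1


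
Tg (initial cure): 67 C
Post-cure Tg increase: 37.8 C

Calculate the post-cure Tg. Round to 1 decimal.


Post-cure Tg = 67 + 37.8 = 104.8 C

104.8


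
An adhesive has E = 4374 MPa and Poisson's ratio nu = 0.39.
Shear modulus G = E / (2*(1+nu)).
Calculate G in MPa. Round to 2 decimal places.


G = 4374 / (2*(1+0.39))
= 4374 / 2.78
= 1573.38 MPa

1573.38


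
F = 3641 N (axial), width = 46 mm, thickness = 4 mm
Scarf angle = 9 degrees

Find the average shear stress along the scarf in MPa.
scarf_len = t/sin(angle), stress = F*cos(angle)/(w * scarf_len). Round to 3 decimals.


scarf_len = 4/sin(9 deg) = 25.5698
cos(9 deg) = 0.987688
stress = 3641*0.987688/(46*25.5698) = 3.057 MPa

3.057


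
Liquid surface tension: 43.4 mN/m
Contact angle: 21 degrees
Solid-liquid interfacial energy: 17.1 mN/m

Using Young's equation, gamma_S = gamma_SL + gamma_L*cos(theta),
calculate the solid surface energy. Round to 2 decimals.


gamma_S = 17.1 + 43.4 * cos(21)
= 57.62 mN/m

57.62


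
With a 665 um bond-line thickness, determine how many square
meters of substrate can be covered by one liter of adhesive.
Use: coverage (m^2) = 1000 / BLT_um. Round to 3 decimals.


Coverage = 1000 / 665 = 1.504 m^2

1.504


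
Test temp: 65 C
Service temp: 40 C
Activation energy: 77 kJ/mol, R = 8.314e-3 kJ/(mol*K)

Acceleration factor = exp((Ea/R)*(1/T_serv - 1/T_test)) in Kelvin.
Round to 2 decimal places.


AF = exp((77/0.008314)*(1/313.15 - 1/338.15))
= 8.90

8.90


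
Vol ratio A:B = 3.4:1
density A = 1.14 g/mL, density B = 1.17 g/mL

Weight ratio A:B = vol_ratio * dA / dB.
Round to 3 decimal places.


Weight ratio = 3.4 * 1.14 / 1.17
= 3.313

3.313


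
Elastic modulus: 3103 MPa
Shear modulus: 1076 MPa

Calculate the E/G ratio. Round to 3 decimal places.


E / G = 3103 / 1076 = 2.884

2.884


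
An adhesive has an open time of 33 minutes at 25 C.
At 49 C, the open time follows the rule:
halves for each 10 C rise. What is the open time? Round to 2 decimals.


Factor = 2^((49-25)/10) = 5.2780
Open time = 33 / 5.2780 = 6.25 min

6.25


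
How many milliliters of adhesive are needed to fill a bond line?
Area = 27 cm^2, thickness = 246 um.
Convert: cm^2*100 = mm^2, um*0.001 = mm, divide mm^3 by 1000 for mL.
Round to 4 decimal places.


= (27 * 100) * (246 * 0.001) / 1000
= 0.6642 mL

0.6642


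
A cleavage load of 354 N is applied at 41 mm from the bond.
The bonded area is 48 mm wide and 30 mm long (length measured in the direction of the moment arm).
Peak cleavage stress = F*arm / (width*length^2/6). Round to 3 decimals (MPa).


Moment = 354 * 41 = 14514 N*mm
Section modulus = 48 * 900 / 6 = 43200 / 6 mm^3
Stress = 14514 / (43200 / 6) = 87084 / 43200
= 2.016 MPa

2.016


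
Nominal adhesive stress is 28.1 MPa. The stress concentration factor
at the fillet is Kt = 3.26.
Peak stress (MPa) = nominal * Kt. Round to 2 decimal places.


Peak = 28.1 * 3.26 = 91.61 MPa

91.61


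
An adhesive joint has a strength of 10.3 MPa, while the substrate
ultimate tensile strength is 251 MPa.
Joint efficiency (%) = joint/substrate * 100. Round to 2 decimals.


Efficiency = 10.3 / 251 * 100
= 4.10%

4.10


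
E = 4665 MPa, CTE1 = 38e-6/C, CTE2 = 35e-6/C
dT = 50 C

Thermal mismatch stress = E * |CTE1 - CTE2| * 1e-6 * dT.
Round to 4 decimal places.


= 4665 * 3e-6 * 50
= 0.6998 MPa

0.6998


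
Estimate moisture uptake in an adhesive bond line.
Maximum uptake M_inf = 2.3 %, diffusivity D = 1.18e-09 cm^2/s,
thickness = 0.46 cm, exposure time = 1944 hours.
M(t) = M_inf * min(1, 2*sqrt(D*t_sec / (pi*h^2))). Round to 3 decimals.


Convert time: 1944 h = 6998400 s
ratio = min(1, 2*sqrt(1.18e-09*6998400/(pi*0.46^2)))
= 0.222914
M(t) = 2.3 * 0.222914 = 0.513%

0.513


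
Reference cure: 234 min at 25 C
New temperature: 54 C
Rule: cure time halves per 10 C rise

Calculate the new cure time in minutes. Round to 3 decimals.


factor = 2^((54-25)/10) = 7.4643
t_new = 234 / 7.4643 = 31.349 min

31.349


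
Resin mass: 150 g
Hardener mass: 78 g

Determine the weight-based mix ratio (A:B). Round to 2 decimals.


Ratio = 150 / 78 = 1.92

1.92


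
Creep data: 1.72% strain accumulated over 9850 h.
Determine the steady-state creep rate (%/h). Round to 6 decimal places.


Rate = 1.72 / 9850 = 0.000175 %/h

0.000175


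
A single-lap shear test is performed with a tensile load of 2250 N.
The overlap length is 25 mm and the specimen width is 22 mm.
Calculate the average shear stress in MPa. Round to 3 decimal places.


Shear stress = F / (overlap * width)
= 2250 / (25 * 22)
= 2250 / 550
= 4.091 MPa

4.091


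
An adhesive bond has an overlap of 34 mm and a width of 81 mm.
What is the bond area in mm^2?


Bond area = overlap * width
= 34 * 81
= 2754 mm^2

2754


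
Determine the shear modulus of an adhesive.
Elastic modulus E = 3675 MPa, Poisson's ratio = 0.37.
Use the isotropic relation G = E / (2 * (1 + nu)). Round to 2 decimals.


G = 3675 / (2*(1+0.37)) = 3675 / 2.74
= 1341.24 MPa

1341.24


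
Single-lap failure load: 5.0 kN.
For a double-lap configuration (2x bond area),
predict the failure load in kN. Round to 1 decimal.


Failure load = 5.0 * 2 = 10.0 kN

10.0


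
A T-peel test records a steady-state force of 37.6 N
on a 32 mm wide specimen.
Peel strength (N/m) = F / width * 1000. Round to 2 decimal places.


Peel strength = 37.6 / 32 * 1000
= 1175.00 N/m

1175.00


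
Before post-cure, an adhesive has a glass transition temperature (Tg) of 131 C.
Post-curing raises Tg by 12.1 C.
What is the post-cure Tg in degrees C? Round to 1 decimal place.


Tg_post = Tg_base + delta_Tg
= 131 + 12.1
= 143.1 C

143.1
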